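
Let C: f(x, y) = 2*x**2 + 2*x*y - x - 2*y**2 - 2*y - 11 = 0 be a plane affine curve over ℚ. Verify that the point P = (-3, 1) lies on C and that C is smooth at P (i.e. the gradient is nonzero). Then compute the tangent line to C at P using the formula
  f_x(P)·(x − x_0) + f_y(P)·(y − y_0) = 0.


Tangent line at P: -11*x - 12*y - 21 = 0.

Step 1: f(-3, 1) = 0, so P lies on C.
Step 2: partial derivatives
  f_x(x, y) = 4*x + 2*y - 1, f_y(x, y) = 2*x - 4*y - 2.
  f_x(P) = -11, f_y(P) = -12 (gradient nonzero, so P is smooth).
Step 3: tangent line at P: -11·(x − -3) + -12·(y − 1) = 0.
Expanding: -11*x - 12*y - 21 = 0.


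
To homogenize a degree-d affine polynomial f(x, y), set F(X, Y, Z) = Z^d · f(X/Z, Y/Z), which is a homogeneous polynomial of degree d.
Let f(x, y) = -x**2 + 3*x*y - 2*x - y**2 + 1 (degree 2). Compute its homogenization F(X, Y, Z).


F(X, Y, Z) = -X**2 + 3*X*Y - 2*X*Z - Y**2 + Z**2

deg(f) = 2.
Substitute x = X/Z, y = Y/Z into f, then multiply by Z^2.
  monomial -1·x^2·y^0 ↦ -1·X^2·Y^0·Z^0.
  monomial 3·x^1·y^1 ↦ 3·X^1·Y^1·Z^0.
  monomial -2·x^1·y^0 ↦ -2·X^1·Y^0·Z^1.
  monomial -1·x^0·y^2 ↦ -1·X^0·Y^2·Z^0.
  monomial 1·x^0·y^0 ↦ 1·X^0·Y^0·Z^2.
Collecting: F(X, Y, Z) = -X**2 + 3*X*Y - 2*X*Z - Y**2 + Z**2.


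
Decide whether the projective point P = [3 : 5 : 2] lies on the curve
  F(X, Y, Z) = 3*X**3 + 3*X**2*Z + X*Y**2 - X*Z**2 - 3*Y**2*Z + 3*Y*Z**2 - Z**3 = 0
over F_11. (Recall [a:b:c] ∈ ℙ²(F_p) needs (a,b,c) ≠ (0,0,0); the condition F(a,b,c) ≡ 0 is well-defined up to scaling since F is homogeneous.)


F(3,5,2) ≡ 1 (mod 11); P is NOT on the curve.

Evaluate F(3, 5, 2) term-by-term (mod 11).
  3*X**3 ↦ 3·27·1·1 = 81
  3*X**2*Z ↦ 3·9·1·2 = 54
  X*Y**2 ↦ 1·3·25·1 = 75
  -X*Z**2 ↦ -1·3·1·4 = -12
  -3*Y**2*Z ↦ -3·1·25·2 = -150
  3*Y*Z**2 ↦ 3·1·5·4 = 60
  -Z**3 ↦ -1·1·1·8 = -8
Sum: F(3, 5, 2) = (81) + (54) + (75) + (-12) + (-150) + (60) + (-8) = 100.
Reducing mod 11: 100 ≡ 1 (mod 11).
Since F(a, b, c) ≡ 1 ≠ 0 (mod 11), P does NOT lie on the curve.


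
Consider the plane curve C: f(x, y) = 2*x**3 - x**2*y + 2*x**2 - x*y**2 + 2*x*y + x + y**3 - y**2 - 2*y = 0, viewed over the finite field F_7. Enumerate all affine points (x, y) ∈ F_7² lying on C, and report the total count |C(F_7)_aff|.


Affine F_7-points: {(0, 0), (0, 2), (0, 6), (4, 6), (5, 6)}; count = 5.

For each of the 49 pairs (x, y) ∈ F_7², evaluate f(x, y) mod 7. Record the zeros.
  x = 0: [0↦0, 1↦5, 2↦0, 3↦5, 4↦5, 5↦6, 6↦0]  zeros at y ∈ {0, 2, 6}
  x = 1: [0↦5, 1↦3, 2↦3, 3↦4, 4↦5, 5↦5, 6↦3]  zeros at y ∈ ∅
  x = 2: [0↦5, 1↦1, 2↦4, 3↦6, 4↦6, 5↦3, 6↦3]  zeros at y ∈ ∅
  x = 3: [0↦5, 1↦4, 2↦1, 3↦2, 4↦6, 5↦5, 6↦5]  zeros at y ∈ ∅
  x = 4: [0↦3, 1↦3, 2↦6, 3↦4, 4↦3, 5↦2, 6↦0]  zeros at y ∈ {6}
  x = 5: [0↦4, 1↦3, 2↦3, 3↦3, 4↦2, 5↦6, 6↦0]  zeros at y ∈ {6}
  x = 6: [0↦6, 1↦2, 2↦4, 3↦4, 4↦1, 5↦1, 6↦3]  zeros at y ∈ ∅
Collecting zeros: affine points = {(0, 0), (0, 2), (0, 6), (4, 6), (5, 6)}.
Total count |C(F_7)_aff| = 5.


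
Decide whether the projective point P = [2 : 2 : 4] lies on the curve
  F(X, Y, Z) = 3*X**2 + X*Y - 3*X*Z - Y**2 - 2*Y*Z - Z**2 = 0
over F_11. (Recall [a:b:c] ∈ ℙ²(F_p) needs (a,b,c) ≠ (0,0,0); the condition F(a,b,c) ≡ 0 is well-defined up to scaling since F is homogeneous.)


F(2,2,4) ≡ 0 (mod 11); P is on the curve.

Evaluate F(2, 2, 4) term-by-term (mod 11).
  3*X**2 ↦ 3·4·1·1 = 12
  X*Y ↦ 1·2·2·1 = 4
  -3*X*Z ↦ -3·2·1·4 = -24
  -Y**2 ↦ -1·1·4·1 = -4
  -2*Y*Z ↦ -2·1·2·4 = -16
  -Z**2 ↦ -1·1·1·16 = -16
Sum: F(2, 2, 4) = (12) + (4) + (-24) + (-4) + (-16) + (-16) = -44.
Reducing mod 11: -44 ≡ 0 (mod 11).
Since F(a, b, c) ≡ 0 (mod 11), P lies on the curve.


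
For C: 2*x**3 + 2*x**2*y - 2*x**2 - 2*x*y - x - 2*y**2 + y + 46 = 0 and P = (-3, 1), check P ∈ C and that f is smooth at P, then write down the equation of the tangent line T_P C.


Tangent line at P: 51*x + 21*y + 132 = 0.

Step 1: f(-3, 1) = 0, so P lies on C.
Step 2: partial derivatives
  f_x(x, y) = 6*x**2 + 4*x*y - 4*x - 2*y - 1, f_y(x, y) = 2*x**2 - 2*x - 4*y + 1.
  f_x(P) = 51, f_y(P) = 21 (gradient nonzero, so P is smooth).
Step 3: tangent line at P: 51·(x − -3) + 21·(y − 1) = 0.
Expanding: 51*x + 21*y + 132 = 0.


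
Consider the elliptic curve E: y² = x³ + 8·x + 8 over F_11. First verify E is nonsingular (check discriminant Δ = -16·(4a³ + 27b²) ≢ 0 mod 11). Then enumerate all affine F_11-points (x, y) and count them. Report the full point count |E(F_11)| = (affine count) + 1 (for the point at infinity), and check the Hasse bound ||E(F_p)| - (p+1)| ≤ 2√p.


Affine points = {(3, 2), (3, 9), (4, 4), (4, 7), (7, 0), (8, 1), (8, 10)}; affine count = 7; |E(F_11)| = 8.

Discriminant check: Δ ∝ 4a³ + 27b² = 4·8³ + 27·8² = 4·512 + 27·64 ≡ 3 (mod 11). Nonzero ⇒ E is nonsingular.
For each x ∈ F_11, compute rhs = x³ + 8·x + 8 mod 11, then count y ∈ F_11 with y² ≡ rhs.
  x = 0: rhs = 8, matching y values: none (0 points).
  x = 1: rhs = 6, matching y values: none (0 points).
  x = 2: rhs = 10, matching y values: none (0 points).
  x = 3: rhs = 4, matching y values: 2, 9 (2 points).
  x = 4: rhs = 5, matching y values: 4, 7 (2 points).
  x = 5: rhs = 8, matching y values: none (0 points).
  x = 6: rhs = 8, matching y values: none (0 points).
  x = 7: rhs = 0, matching y values: 0 (1 points).
  x = 8: rhs = 1, matching y values: 1, 10 (2 points).
  x = 9: rhs = 6, matching y values: none (0 points).
  x = 10: rhs = 10, matching y values: none (0 points).
Total affine count: 7.
Full point count |E(F_11)| = 7 + 1 = 8.
Hasse bound: |8 − (11+1)| = |-4| = 4 ≤ 2√11 ≈ 6.6332 ✓.


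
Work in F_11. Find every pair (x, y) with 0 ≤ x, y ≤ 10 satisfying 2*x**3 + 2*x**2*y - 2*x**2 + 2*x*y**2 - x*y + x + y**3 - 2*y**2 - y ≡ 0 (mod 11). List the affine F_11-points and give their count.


Affine F_11-points: {(0, 0), (1, 10), (2, 9), (7, 7), (9, 1), (9, 4), (10, 9)}; count = 7.

For each of the 121 pairs (x, y) ∈ F_11², evaluate f(x, y) mod 11. Record the zeros.
  x = 0: [0↦0, 1↦9, 2↦9, 3↦6, 4↦6, 5↦4, 6↦6, 7↦7, 8↦2, 9↦8, 10↦9]  zeros at y ∈ {0}
  x = 1: [0↦1, 1↦2, 2↦9, 3↦6, 4↦10, 5↦5, 6↦8, 7↦3, 8↦7, 9↦4, 10↦0]  zeros at y ∈ {10}
  x = 2: [0↦10, 1↦7, 2↦3, 3↦4, 4↦5, 5↦1, 6↦9, 7↦2, 8↦8, 9↦0, 10↦6]  zeros at y ∈ {9}
  x = 3: [0↦6, 1↦3, 2↦3, 3↦1, 4↦3, 5↦4, 6↦10, 7↦5, 8↦6, 9↦8, 10↦6]  zeros at y ∈ ∅
  x = 4: [0↦1, 1↦2, 2↦10, 3↦9, 4↦5, 5↦4, 6↦1, 7↦2, 8↦2, 9↦7, 10↦1]  zeros at y ∈ ∅
  x = 5: [0↦7, 1↦5, 2↦3, 3↦7, 4↦1, 5↦2, 6↦5, 7↦5, 8↦8, 9↦9, 10↦3]  zeros at y ∈ ∅
  x = 6: [0↦3, 1↦2, 2↦5, 3↦7, 4↦3, 5↦10, 6↦1, 7↦4, 8↦3, 9↦4, 10↦2]  zeros at y ∈ ∅
  x = 7: [0↦1, 1↦5, 2↦6, 3↦10, 4↦1, 5↦7, 6↦1, 7↦0, 8↦10, 9↦4, 10↦10]  zeros at y ∈ {7}
  x = 8: [0↦2, 1↦4, 2↦7, 3↦6, 4↦7, 5↦5, 6↦6, 7↦5, 8↦8, 9↦10, 10↦6]  zeros at y ∈ ∅
  x = 9: [0↦7, 1↦0, 2↦9, 3↦7, 4↦0, 5↦5, 6↦6, 7↦9, 8↦9, 9↦1, 10↦2]  zeros at y ∈ {1, 4}
  x = 10: [0↦6, 1↦5, 2↦2, 3↦3, 4↦3, 5↦8, 6↦2, 7↦2, 8↦3, 9↦0, 10↦10]  zeros at y ∈ {9}
Collecting zeros: affine points = {(0, 0), (1, 10), (2, 9), (7, 7), (9, 1), (9, 4), (10, 9)}.
Total count |C(F_11)_aff| = 7.


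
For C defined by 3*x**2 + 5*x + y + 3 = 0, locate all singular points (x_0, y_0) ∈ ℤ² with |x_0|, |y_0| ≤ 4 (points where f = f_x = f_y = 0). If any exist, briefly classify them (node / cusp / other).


No singular points in the scanned grid; C is smooth there.

Compute partial derivatives:
  f_x = 6*x + 5.
  f_y = 1.
f_y = 1 is a nonzero constant, so f_y never vanishes: no point (x, y) can satisfy f = f_x = f_y = 0. In particular no (x, y) ∈ {−4, ..., 4}² is singular; the curve is smooth.


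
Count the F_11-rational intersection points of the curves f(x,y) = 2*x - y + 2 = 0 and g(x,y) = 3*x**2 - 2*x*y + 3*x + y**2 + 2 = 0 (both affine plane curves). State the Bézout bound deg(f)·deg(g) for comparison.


Common zeros: ∅; count = 0; Bézout bound = 2.

deg(f) = 1, deg(g) = 2, so Bézout bound = 2.
Scan x ∈ F_11. For each x, list the y ∈ F_11 with f(x, y) ≡ 0 and those with g(x, y) ≡ 0 (mod 11); the common zeros in that column are the intersection.
  x = 0: f ≡ 0 at y ∈ {2}; g ≡ 0 at y ∈ {3, 8}; common: ∅.
  x = 1: f ≡ 0 at y ∈ {4}; g ≡ 0 at y ∈ {3, 10}; common: ∅.
  x = 2: f ≡ 0 at y ∈ {6}; g ≡ 0 at y ∈ ∅; common: ∅.
  x = 3: f ≡ 0 at y ∈ {8}; g ≡ 0 at y ∈ {1, 5}; common: ∅.
  x = 4: f ≡ 0 at y ∈ {10}; g ≡ 0 at y ∈ {1, 7}; common: ∅.
  x = 5: f ≡ 0 at y ∈ {1}; g ≡ 0 at y ∈ ∅; common: ∅.
  x = 6: f ≡ 0 at y ∈ {3}; g ≡ 0 at y ∈ ∅; common: ∅.
  x = 7: f ≡ 0 at y ∈ {5}; g ≡ 0 at y ∈ {7}; common: ∅.
  x = 8: f ≡ 0 at y ∈ {7}; g ≡ 0 at y ∈ {8}; common: ∅.
  x = 9: f ≡ 0 at y ∈ {9}; g ≡ 0 at y ∈ ∅; common: ∅.
  x = 10: f ≡ 0 at y ∈ {0}; g ≡ 0 at y ∈ ∅; common: ∅.
Collecting: common zeros = ∅, so the count is 0.
Comparison with the Bézout bound: 0 ≤ 2 = deg(f)·deg(g), as expected for curves with no common component (the affine F_11-count falls short of the bound because intersections may lie at infinity, over extension fields, or carry multiplicity).


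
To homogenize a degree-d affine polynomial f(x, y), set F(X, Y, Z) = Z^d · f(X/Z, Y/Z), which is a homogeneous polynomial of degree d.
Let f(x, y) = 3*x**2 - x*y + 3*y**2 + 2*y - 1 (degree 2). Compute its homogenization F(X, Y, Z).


F(X, Y, Z) = 3*X**2 - X*Y + 3*Y**2 + 2*Y*Z - Z**2

deg(f) = 2.
Substitute x = X/Z, y = Y/Z into f, then multiply by Z^2.
  monomial 3·x^2·y^0 ↦ 3·X^2·Y^0·Z^0.
  monomial -1·x^1·y^1 ↦ -1·X^1·Y^1·Z^0.
  monomial 3·x^0·y^2 ↦ 3·X^0·Y^2·Z^0.
  monomial 2·x^0·y^1 ↦ 2·X^0·Y^1·Z^1.
  monomial -1·x^0·y^0 ↦ -1·X^0·Y^0·Z^2.
Collecting: F(X, Y, Z) = 3*X**2 - X*Y + 3*Y**2 + 2*Y*Z - Z**2.


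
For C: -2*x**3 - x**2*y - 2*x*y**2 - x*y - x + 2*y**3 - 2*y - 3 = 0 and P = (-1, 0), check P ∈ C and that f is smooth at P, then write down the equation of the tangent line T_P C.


Tangent line at P: -7*x - 2*y - 7 = 0.

Step 1: f(-1, 0) = 0, so P lies on C.
Step 2: partial derivatives
  f_x(x, y) = -6*x**2 - 2*x*y - 2*y**2 - y - 1, f_y(x, y) = -x**2 - 4*x*y - x + 6*y**2 - 2.
  f_x(P) = -7, f_y(P) = -2 (gradient nonzero, so P is smooth).
Step 3: tangent line at P: -7·(x − -1) + -2·(y − 0) = 0.
Expanding: -7*x - 2*y - 7 = 0.


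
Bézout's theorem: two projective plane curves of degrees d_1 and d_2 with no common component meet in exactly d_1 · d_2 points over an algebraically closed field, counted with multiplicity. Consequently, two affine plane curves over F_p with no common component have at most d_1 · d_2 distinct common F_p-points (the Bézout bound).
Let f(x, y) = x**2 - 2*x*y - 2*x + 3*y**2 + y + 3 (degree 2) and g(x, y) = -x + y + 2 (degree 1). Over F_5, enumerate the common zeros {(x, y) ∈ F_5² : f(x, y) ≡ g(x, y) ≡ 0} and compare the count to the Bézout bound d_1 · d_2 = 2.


Common zeros: ∅; count = 0; Bézout bound = 2.

deg(f) = 2, deg(g) = 1, so Bézout bound = 2.
Scan x ∈ F_5. For each x, list the y ∈ F_5 with f(x, y) ≡ 0 and those with g(x, y) ≡ 0 (mod 5); the common zeros in that column are the intersection.
  x = 0: f ≡ 0 at y ∈ {4}; g ≡ 0 at y ∈ {3}; common: ∅.
  x = 1: f ≡ 0 at y ∈ ∅; g ≡ 0 at y ∈ {4}; common: ∅.
  x = 2: f ≡ 0 at y ∈ ∅; g ≡ 0 at y ∈ {0}; common: ∅.
  x = 3: f ≡ 0 at y ∈ ∅; g ≡ 0 at y ∈ {1}; common: ∅.
  x = 4: f ≡ 0 at y ∈ ∅; g ≡ 0 at y ∈ {2}; common: ∅.
Collecting: common zeros = ∅, so the count is 0.
Comparison with the Bézout bound: 0 ≤ 2 = deg(f)·deg(g), as expected for curves with no common component (the affine F_5-count falls short of the bound because intersections may lie at infinity, over extension fields, or carry multiplicity).


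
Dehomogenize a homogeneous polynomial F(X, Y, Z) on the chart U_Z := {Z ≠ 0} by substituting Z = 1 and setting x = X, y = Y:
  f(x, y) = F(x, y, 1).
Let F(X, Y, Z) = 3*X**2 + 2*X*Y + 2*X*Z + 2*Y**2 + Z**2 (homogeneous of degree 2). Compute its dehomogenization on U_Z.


f(x, y) = 3*x**2 + 2*x*y + 2*x + 2*y**2 + 1

On U_Z we set Z = 1. Each monomial c·X^i·Y^j·Z^k in F becomes c·x^i·y^j·1^k = c·x^i·y^j.
Substituting Z = 1: F(X, Y, 1) = 3*x**2 + 2*x*y + 2*x + 2*y**2 + 1.
Note: deg(f) ≤ deg(F) = 2; strict inequality happens when F is divisible by Z (lost terms).


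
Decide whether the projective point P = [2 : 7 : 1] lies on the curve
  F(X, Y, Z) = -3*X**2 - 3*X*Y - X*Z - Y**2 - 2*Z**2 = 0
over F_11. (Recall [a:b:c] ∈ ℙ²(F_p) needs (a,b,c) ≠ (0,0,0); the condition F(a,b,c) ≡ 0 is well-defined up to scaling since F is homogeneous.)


F(2,7,1) ≡ 3 (mod 11); P is NOT on the curve.

Evaluate F(2, 7, 1) term-by-term (mod 11).
  -3*X**2 ↦ -3·4·1·1 = -12
  -3*X*Y ↦ -3·2·7·1 = -42
  -X*Z ↦ -1·2·1·1 = -2
  -Y**2 ↦ -1·1·49·1 = -49
  -2*Z**2 ↦ -2·1·1·1 = -2
Sum: F(2, 7, 1) = (-12) + (-42) + (-2) + (-49) + (-2) = -107.
Reducing mod 11: -107 ≡ 3 (mod 11).
Since F(a, b, c) ≡ 3 ≠ 0 (mod 11), P does NOT lie on the curve.


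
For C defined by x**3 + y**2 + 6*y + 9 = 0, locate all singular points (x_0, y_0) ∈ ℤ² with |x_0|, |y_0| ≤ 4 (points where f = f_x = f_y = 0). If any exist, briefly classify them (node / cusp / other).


Singular points: {(0, -3)}; classification: cusp.

Compute partial derivatives:
  f_x = 3*x**2.
  f_y = 2*y + 6.
Scan x_0 ∈ {−4, ..., 4}. For each x_0, f_y(x_0, y) is a polynomial in y; find its integer roots y ∈ {−4, ..., 4}, then test f_x and f at those candidates.
  x = -4: f_y(-4, y) = 2*y + 6; vanishes at y ∈ {-3}. (-4, -3): f_x = 48 ≠ 0.
  x = -3: f_y(-3, y) = 2*y + 6; vanishes at y ∈ {-3}. (-3, -3): f_x = 27 ≠ 0.
  x = -2: f_y(-2, y) = 2*y + 6; vanishes at y ∈ {-3}. (-2, -3): f_x = 12 ≠ 0.
  x = -1: f_y(-1, y) = 2*y + 6; vanishes at y ∈ {-3}. (-1, -3): f_x = 3 ≠ 0.
  x = 0: f_y(0, y) = 2*y + 6; vanishes at y ∈ {-3}. (0, -3): f_x = 0, f = 0 — SINGULAR.
  x = 1: f_y(1, y) = 2*y + 6; vanishes at y ∈ {-3}. (1, -3): f_x = 3 ≠ 0.
  x = 2: f_y(2, y) = 2*y + 6; vanishes at y ∈ {-3}. (2, -3): f_x = 12 ≠ 0.
  x = 3: f_y(3, y) = 2*y + 6; vanishes at y ∈ {-3}. (3, -3): f_x = 27 ≠ 0.
  x = 4: f_y(4, y) = 2*y + 6; vanishes at y ∈ {-3}. (4, -3): f_x = 48 ≠ 0.
Only singular point on the grid: (0, -3).
Classify: substitute x = 0 + u, y = -3 + v and expand: f = u**3 + v**2.
No constant or linear terms (consistent with a singular point). Quadratic part: v**2. Cubic part: u**3.
The quadratic part v**2 is a perfect square, so there is a single (double) tangent line v = 0, i.e. y = -3. Restricting the cubic part to that line (v = 0) leaves u**3 ≠ 0, so f is not divisible by v and the branch is v² ≈ -u**3 to lowest order — this is a cusp.
Classification: cusp.


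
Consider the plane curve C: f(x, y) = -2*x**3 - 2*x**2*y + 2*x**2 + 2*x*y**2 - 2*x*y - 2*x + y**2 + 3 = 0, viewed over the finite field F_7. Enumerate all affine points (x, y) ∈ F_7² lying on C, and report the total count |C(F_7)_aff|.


Affine F_7-points: {(0, 2), (0, 5), (1, 1), (1, 5), (2, 3), (2, 5), (3, 1), (4, 3), (6, 3), (6, 4)}; count = 10.

For each of the 49 pairs (x, y) ∈ F_7², evaluate f(x, y) mod 7. Record the zeros.
  x = 0: [0↦3, 1↦4, 2↦0, 3↦5, 4↦5, 5↦0, 6↦4]  zeros at y ∈ {2, 5}
  x = 1: [0↦1, 1↦0, 2↦5, 3↦2, 4↦5, 5↦0, 6↦1]  zeros at y ∈ {1, 5}
  x = 2: [0↦5, 1↦5, 2↦1, 3↦0, 4↦2, 5↦0, 6↦1]  zeros at y ∈ {3, 5}
  x = 3: [0↦3, 1↦0, 2↦4, 3↦1, 4↦5, 5↦2, 6↦6]  zeros at y ∈ {1}
  x = 4: [0↦4, 1↦1, 2↦2, 3↦0, 4↦2, 5↦1, 6↦4]  zeros at y ∈ {3}
  x = 5: [0↦3, 1↦3, 2↦4, 3↦6, 4↦2, 5↦6, 6↦4]  zeros at y ∈ ∅
  x = 6: [0↦2, 1↦1, 2↦5, 3↦0, 4↦0, 5↦5, 6↦1]  zeros at y ∈ {3, 4}
Collecting zeros: affine points = {(0, 2), (0, 5), (1, 1), (1, 5), (2, 3), (2, 5), (3, 1), (4, 3), (6, 3), (6, 4)}.
Total count |C(F_7)_aff| = 10.


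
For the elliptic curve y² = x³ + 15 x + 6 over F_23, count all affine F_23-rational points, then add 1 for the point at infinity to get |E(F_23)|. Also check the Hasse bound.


Affine points = {(0, 11), (0, 12), (3, 3), (3, 20), (6, 6), (6, 17), (10, 11), (10, 12), (13, 11), (13, 12), (14, 4), (14, 19), (15, 8), (15, 15), (16, 8), (16, 15), (18, 6), (18, 17), (20, 7), (20, 16), (22, 6), (22, 17)}; affine count = 22; |E(F_23)| = 23.

Discriminant check: Δ ∝ 4a³ + 27b² = 4·15³ + 27·6² = 4·3375 + 27·36 ≡ 5 (mod 23). Nonzero ⇒ E is nonsingular.
For each x ∈ F_23, compute rhs = x³ + 15·x + 6 mod 23, then count y ∈ F_23 with y² ≡ rhs.
  x = 0: rhs = 6, matching y values: 11, 12 (2 points).
  x = 1: rhs = 22, matching y values: none (0 points).
  x = 2: rhs = 21, matching y values: none (0 points).
  x = 3: rhs = 9, matching y values: 3, 20 (2 points).
  x = 4: rhs = 15, matching y values: none (0 points).
  x = 5: rhs = 22, matching y values: none (0 points).
  x = 6: rhs = 13, matching y values: 6, 17 (2 points).
  x = 7: rhs = 17, matching y values: none (0 points).
  x = 8: rhs = 17, matching y values: none (0 points).
  x = 9: rhs = 19, matching y values: none (0 points).
  x = 10: rhs = 6, matching y values: 11, 12 (2 points).
  x = 11: rhs = 7, matching y values: none (0 points).
  x = 12: rhs = 5, matching y values: none (0 points).
  x = 13: rhs = 6, matching y values: 11, 12 (2 points).
  x = 14: rhs = 16, matching y values: 4, 19 (2 points).
  x = 15: rhs = 18, matching y values: 8, 15 (2 points).
  x = 16: rhs = 18, matching y values: 8, 15 (2 points).
  x = 17: rhs = 22, matching y values: none (0 points).
  x = 18: rhs = 13, matching y values: 6, 17 (2 points).
  x = 19: rhs = 20, matching y values: none (0 points).
  x = 20: rhs = 3, matching y values: 7, 16 (2 points).
  x = 21: rhs = 14, matching y values: none (0 points).
  x = 22: rhs = 13, matching y values: 6, 17 (2 points).
Total affine count: 22.
Full point count |E(F_23)| = 22 + 1 = 23.
Hasse bound: |23 − (23+1)| = |-1| = 1 ≤ 2√23 ≈ 9.5917 ✓.


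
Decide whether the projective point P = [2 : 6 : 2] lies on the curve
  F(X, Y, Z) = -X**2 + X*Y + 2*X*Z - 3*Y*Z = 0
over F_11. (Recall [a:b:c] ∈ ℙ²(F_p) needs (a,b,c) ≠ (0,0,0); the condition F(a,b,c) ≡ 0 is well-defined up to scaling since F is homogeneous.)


F(2,6,2) ≡ 2 (mod 11); P is NOT on the curve.

Evaluate F(2, 6, 2) term-by-term (mod 11).
  -X**2 ↦ -1·4·1·1 = -4
  X*Y ↦ 1·2·6·1 = 12
  2*X*Z ↦ 2·2·1·2 = 8
  -3*Y*Z ↦ -3·1·6·2 = -36
Sum: F(2, 6, 2) = (-4) + (12) + (8) + (-36) = -20.
Reducing mod 11: -20 ≡ 2 (mod 11).
Since F(a, b, c) ≡ 2 ≠ 0 (mod 11), P does NOT lie on the curve.


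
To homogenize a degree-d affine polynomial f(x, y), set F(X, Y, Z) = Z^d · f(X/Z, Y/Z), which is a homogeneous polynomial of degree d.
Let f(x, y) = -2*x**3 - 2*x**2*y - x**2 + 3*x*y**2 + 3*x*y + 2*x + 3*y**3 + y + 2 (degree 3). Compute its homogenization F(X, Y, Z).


F(X, Y, Z) = -2*X**3 - 2*X**2*Y - X**2*Z + 3*X*Y**2 + 3*X*Y*Z + 2*X*Z**2 + 3*Y**3 + Y*Z**2 + 2*Z**3

deg(f) = 3.
Substitute x = X/Z, y = Y/Z into f, then multiply by Z^3.
  monomial -2·x^3·y^0 ↦ -2·X^3·Y^0·Z^0.
  monomial -2·x^2·y^1 ↦ -2·X^2·Y^1·Z^0.
  monomial -1·x^2·y^0 ↦ -1·X^2·Y^0·Z^1.
  monomial 3·x^1·y^2 ↦ 3·X^1·Y^2·Z^0.
  monomial 3·x^1·y^1 ↦ 3·X^1·Y^1·Z^1.
  monomial 2·x^1·y^0 ↦ 2·X^1·Y^0·Z^2.
  monomial 3·x^0·y^3 ↦ 3·X^0·Y^3·Z^0.
  monomial 1·x^0·y^1 ↦ 1·X^0·Y^1·Z^2.
  monomial 2·x^0·y^0 ↦ 2·X^0·Y^0·Z^3.
Collecting: F(X, Y, Z) = -2*X**3 - 2*X**2*Y - X**2*Z + 3*X*Y**2 + 3*X*Y*Z + 2*X*Z**2 + 3*Y**3 + Y*Z**2 + 2*Z**3.


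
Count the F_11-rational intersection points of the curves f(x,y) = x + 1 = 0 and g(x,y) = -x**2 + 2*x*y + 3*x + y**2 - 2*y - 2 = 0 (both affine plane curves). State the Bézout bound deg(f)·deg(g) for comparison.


Common zeros: ∅; count = 0; Bézout bound = 2.

deg(f) = 1, deg(g) = 2, so Bézout bound = 2.
Scan x ∈ F_11. For each x, list the y ∈ F_11 with f(x, y) ≡ 0 and those with g(x, y) ≡ 0 (mod 11); the common zeros in that column are the intersection.
  x = 0: f ≡ 0 at y ∈ ∅; g ≡ 0 at y ∈ {6, 7}; common: ∅.
  x = 1: f ≡ 0 at y ∈ ∅; g ≡ 0 at y ∈ {0}; common: ∅.
  x = 2: f ≡ 0 at y ∈ ∅; g ≡ 0 at y ∈ {0, 9}; common: ∅.
  x = 3: f ≡ 0 at y ∈ ∅; g ≡ 0 at y ∈ ∅; common: ∅.
  x = 4: f ≡ 0 at y ∈ ∅; g ≡ 0 at y ∈ {6, 10}; common: ∅.
  x = 5: f ≡ 0 at y ∈ ∅; g ≡ 0 at y ∈ ∅; common: ∅.
  x = 6: f ≡ 0 at y ∈ ∅; g ≡ 0 at y ∈ {5, 7}; common: ∅.
  x = 7: f ≡ 0 at y ∈ ∅; g ≡ 0 at y ∈ {5}; common: ∅.
  x = 8: f ≡ 0 at y ∈ ∅; g ≡ 0 at y ∈ {9, 10}; common: ∅.
  x = 9: f ≡ 0 at y ∈ ∅; g ≡ 0 at y ∈ ∅; common: ∅.
  x = 10: f ≡ 0 at y ∈ {0, 1, 2, 3, 4, 5, 6, 7, 8, 9, 10}; g ≡ 0 at y ∈ ∅; common: ∅.
Collecting: common zeros = ∅, so the count is 0.
Comparison with the Bézout bound: 0 ≤ 2 = deg(f)·deg(g), as expected for curves with no common component (the affine F_11-count falls short of the bound because intersections may lie at infinity, over extension fields, or carry multiplicity).


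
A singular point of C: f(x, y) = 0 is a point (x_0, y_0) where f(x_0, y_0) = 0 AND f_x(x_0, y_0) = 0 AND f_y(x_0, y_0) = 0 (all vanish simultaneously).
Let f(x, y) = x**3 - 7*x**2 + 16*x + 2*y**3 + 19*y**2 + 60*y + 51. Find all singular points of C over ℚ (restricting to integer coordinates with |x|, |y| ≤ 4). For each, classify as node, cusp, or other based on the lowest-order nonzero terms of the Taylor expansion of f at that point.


Singular points: {(2, -3)}; classification: node.

Compute partial derivatives:
  f_x = 3*x**2 - 14*x + 16.
  f_y = 6*y**2 + 38*y + 60.
Scan x_0 ∈ {−4, ..., 4}. For each x_0, f_y(x_0, y) is a polynomial in y; find its integer roots y ∈ {−4, ..., 4}, then test f_x and f at those candidates.
  x = -4: f_y(-4, y) = 6*y**2 + 38*y + 60; vanishes at y ∈ {-3}. (-4, -3): f_x = 120 ≠ 0.
  x = -3: f_y(-3, y) = 6*y**2 + 38*y + 60; vanishes at y ∈ {-3}. (-3, -3): f_x = 85 ≠ 0.
  x = -2: f_y(-2, y) = 6*y**2 + 38*y + 60; vanishes at y ∈ {-3}. (-2, -3): f_x = 56 ≠ 0.
  x = -1: f_y(-1, y) = 6*y**2 + 38*y + 60; vanishes at y ∈ {-3}. (-1, -3): f_x = 33 ≠ 0.
  x = 0: f_y(0, y) = 6*y**2 + 38*y + 60; vanishes at y ∈ {-3}. (0, -3): f_x = 16 ≠ 0.
  x = 1: f_y(1, y) = 6*y**2 + 38*y + 60; vanishes at y ∈ {-3}. (1, -3): f_x = 5 ≠ 0.
  x = 2: f_y(2, y) = 6*y**2 + 38*y + 60; vanishes at y ∈ {-3}. (2, -3): f_x = 0, f = 0 — SINGULAR.
  x = 3: f_y(3, y) = 6*y**2 + 38*y + 60; vanishes at y ∈ {-3}. (3, -3): f_x = 1 ≠ 0.
  x = 4: f_y(4, y) = 6*y**2 + 38*y + 60; vanishes at y ∈ {-3}. (4, -3): f_x = 8 ≠ 0.
Only singular point on the grid: (2, -3).
Classify: substitute x = 2 + u, y = -3 + v and expand: f = u**3 - u**2 + 2*v**3 + v**2.
No constant or linear terms (consistent with a singular point). Quadratic part: -u**2 + v**2. Cubic part: u**3 + 2*v**3.
The quadratic part v**2 - u**2 = (v − u)(v + u) splits into two distinct linear factors, so there are two distinct tangent lines y − -3 = ±(x − 2) — this is a node (ordinary double point).
Classification: node.


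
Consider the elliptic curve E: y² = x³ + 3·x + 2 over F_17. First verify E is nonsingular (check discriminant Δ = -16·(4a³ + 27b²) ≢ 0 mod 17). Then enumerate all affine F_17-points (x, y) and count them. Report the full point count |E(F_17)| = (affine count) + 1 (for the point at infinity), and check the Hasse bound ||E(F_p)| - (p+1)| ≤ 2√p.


Affine points = {(0, 6), (0, 11), (2, 4), (2, 13), (3, 2), (3, 15), (6, 7), (6, 10), (7, 3), (7, 14), (12, 7), (12, 10), (14, 0), (16, 7), (16, 10)}; affine count = 15; |E(F_17)| = 16.

Discriminant check: Δ ∝ 4a³ + 27b² = 4·3³ + 27·2² = 4·27 + 27·4 ≡ 12 (mod 17). Nonzero ⇒ E is nonsingular.
For each x ∈ F_17, compute rhs = x³ + 3·x + 2 mod 17, then count y ∈ F_17 with y² ≡ rhs.
  x = 0: rhs = 2, matching y values: 6, 11 (2 points).
  x = 1: rhs = 6, matching y values: none (0 points).
  x = 2: rhs = 16, matching y values: 4, 13 (2 points).
  x = 3: rhs = 4, matching y values: 2, 15 (2 points).
  x = 4: rhs = 10, matching y values: none (0 points).
  x = 5: rhs = 6, matching y values: none (0 points).
  x = 6: rhs = 15, matching y values: 7, 10 (2 points).
  x = 7: rhs = 9, matching y values: 3, 14 (2 points).
  x = 8: rhs = 11, matching y values: none (0 points).
  x = 9: rhs = 10, matching y values: none (0 points).
  x = 10: rhs = 12, matching y values: none (0 points).
  x = 11: rhs = 6, matching y values: none (0 points).
  x = 12: rhs = 15, matching y values: 7, 10 (2 points).
  x = 13: rhs = 11, matching y values: none (0 points).
  x = 14: rhs = 0, matching y values: 0 (1 points).
  x = 15: rhs = 5, matching y values: none (0 points).
  x = 16: rhs = 15, matching y values: 7, 10 (2 points).
Total affine count: 15.
Full point count |E(F_17)| = 15 + 1 = 16.
Hasse bound: |16 − (17+1)| = |-2| = 2 ≤ 2√17 ≈ 8.2462 ✓.


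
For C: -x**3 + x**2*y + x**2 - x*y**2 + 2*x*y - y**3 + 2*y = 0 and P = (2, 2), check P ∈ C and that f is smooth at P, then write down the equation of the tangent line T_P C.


Tangent line at P: 20 - 10*y = 0.

Step 1: f(2, 2) = 0, so P lies on C.
Step 2: partial derivatives
  f_x(x, y) = -3*x**2 + 2*x*y + 2*x - y**2 + 2*y, f_y(x, y) = x**2 - 2*x*y + 2*x - 3*y**2 + 2.
  f_x(P) = 0, f_y(P) = -10 (gradient nonzero, so P is smooth).
Step 3: tangent line at P: 0·(x − 2) + -10·(y − 2) = 0.
Expanding: 20 - 10*y = 0.


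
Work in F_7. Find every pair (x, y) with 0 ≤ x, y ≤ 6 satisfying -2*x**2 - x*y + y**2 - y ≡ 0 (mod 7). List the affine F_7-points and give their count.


Affine F_7-points: {(0, 0), (0, 1), (3, 1), (3, 3), (6, 3), (6, 4)}; count = 6.

For each of the 49 pairs (x, y) ∈ F_7², evaluate f(x, y) mod 7. Record the zeros.
  x = 0: [0↦0, 1↦0, 2↦2, 3↦6, 4↦5, 5↦6, 6↦2]  zeros at y ∈ {0, 1}
  x = 1: [0↦5, 1↦4, 2↦5, 3↦1, 4↦6, 5↦6, 6↦1]  zeros at y ∈ ∅
  x = 2: [0↦6, 1↦4, 2↦4, 3↦6, 4↦3, 5↦2, 6↦3]  zeros at y ∈ ∅
  x = 3: [0↦3, 1↦0, 2↦6, 3↦0, 4↦3, 5↦1, 6↦1]  zeros at y ∈ {1, 3}
  x = 4: [0↦3, 1↦6, 2↦4, 3↦4, 4↦6, 5↦3, 6↦2]  zeros at y ∈ ∅
  x = 5: [0↦6, 1↦1, 2↦5, 3↦4, 4↦5, 5↦1, 6↦6]  zeros at y ∈ ∅
  x = 6: [0↦5, 1↦6, 2↦2, 3↦0, 4↦0, 5↦2, 6↦6]  zeros at y ∈ {3, 4}
Collecting zeros: affine points = {(0, 0), (0, 1), (3, 1), (3, 3), (6, 3), (6, 4)}.
Total count |C(F_7)_aff| = 6.


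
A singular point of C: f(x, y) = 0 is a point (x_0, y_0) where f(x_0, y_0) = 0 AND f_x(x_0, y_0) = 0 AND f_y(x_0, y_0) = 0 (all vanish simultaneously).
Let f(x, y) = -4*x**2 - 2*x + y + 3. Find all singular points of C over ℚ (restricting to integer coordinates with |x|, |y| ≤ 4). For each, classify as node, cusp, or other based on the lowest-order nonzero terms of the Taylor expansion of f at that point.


No singular points in the scanned grid; C is smooth there.

Compute partial derivatives:
  f_x = -8*x - 2.
  f_y = 1.
f_y = 1 is a nonzero constant, so f_y never vanishes: no point (x, y) can satisfy f = f_x = f_y = 0. In particular no (x, y) ∈ {−4, ..., 4}² is singular; the curve is smooth.


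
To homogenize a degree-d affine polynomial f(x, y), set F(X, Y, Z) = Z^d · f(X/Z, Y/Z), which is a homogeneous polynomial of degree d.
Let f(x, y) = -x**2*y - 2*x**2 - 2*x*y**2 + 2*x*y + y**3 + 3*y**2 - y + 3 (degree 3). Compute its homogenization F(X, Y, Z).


F(X, Y, Z) = -X**2*Y - 2*X**2*Z - 2*X*Y**2 + 2*X*Y*Z + Y**3 + 3*Y**2*Z - Y*Z**2 + 3*Z**3

deg(f) = 3.
Substitute x = X/Z, y = Y/Z into f, then multiply by Z^3.
  monomial -1·x^2·y^1 ↦ -1·X^2·Y^1·Z^0.
  monomial -2·x^2·y^0 ↦ -2·X^2·Y^0·Z^1.
  monomial -2·x^1·y^2 ↦ -2·X^1·Y^2·Z^0.
  monomial 2·x^1·y^1 ↦ 2·X^1·Y^1·Z^1.
  monomial 1·x^0·y^3 ↦ 1·X^0·Y^3·Z^0.
  monomial 3·x^0·y^2 ↦ 3·X^0·Y^2·Z^1.
  monomial -1·x^0·y^1 ↦ -1·X^0·Y^1·Z^2.
  monomial 3·x^0·y^0 ↦ 3·X^0·Y^0·Z^3.
Collecting: F(X, Y, Z) = -X**2*Y - 2*X**2*Z - 2*X*Y**2 + 2*X*Y*Z + Y**3 + 3*Y**2*Z - Y*Z**2 + 3*Z**3.


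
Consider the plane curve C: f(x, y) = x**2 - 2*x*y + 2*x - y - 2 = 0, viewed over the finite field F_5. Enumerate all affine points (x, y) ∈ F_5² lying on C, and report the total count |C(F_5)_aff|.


Affine F_5-points: {(0, 3), (1, 2), (3, 4), (4, 3)}; count = 4.

For each of the 25 pairs (x, y) ∈ F_5², evaluate f(x, y) mod 5. Record the zeros.
  x = 0: [0↦3, 1↦2, 2↦1, 3↦0, 4↦4]  zeros at y ∈ {3}
  x = 1: [0↦1, 1↦3, 2↦0, 3↦2, 4↦4]  zeros at y ∈ {2}
  x = 2: [0↦1, 1↦1, 2↦1, 3↦1, 4↦1]  zeros at y ∈ ∅
  x = 3: [0↦3, 1↦1, 2↦4, 3↦2, 4↦0]  zeros at y ∈ {4}
  x = 4: [0↦2, 1↦3, 2↦4, 3↦0, 4↦1]  zeros at y ∈ {3}
Collecting zeros: affine points = {(0, 3), (1, 2), (3, 4), (4, 3)}.
Total count |C(F_5)_aff| = 4.


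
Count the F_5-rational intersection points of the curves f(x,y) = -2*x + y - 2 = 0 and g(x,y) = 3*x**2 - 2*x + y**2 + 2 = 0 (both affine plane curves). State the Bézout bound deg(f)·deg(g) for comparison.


Common zeros: ∅; count = 0; Bézout bound = 2.

deg(f) = 1, deg(g) = 2, so Bézout bound = 2.
Scan x ∈ F_5. For each x, list the y ∈ F_5 with f(x, y) ≡ 0 and those with g(x, y) ≡ 0 (mod 5); the common zeros in that column are the intersection.
  x = 0: f ≡ 0 at y ∈ {2}; g ≡ 0 at y ∈ ∅; common: ∅.
  x = 1: f ≡ 0 at y ∈ {4}; g ≡ 0 at y ∈ ∅; common: ∅.
  x = 2: f ≡ 0 at y ∈ {1}; g ≡ 0 at y ∈ {0}; common: ∅.
  x = 3: f ≡ 0 at y ∈ {3}; g ≡ 0 at y ∈ ∅; common: ∅.
  x = 4: f ≡ 0 at y ∈ {0}; g ≡ 0 at y ∈ ∅; common: ∅.
Collecting: common zeros = ∅, so the count is 0.
Comparison with the Bézout bound: 0 ≤ 2 = deg(f)·deg(g), as expected for curves with no common component (the affine F_5-count falls short of the bound because intersections may lie at infinity, over extension fields, or carry multiplicity).


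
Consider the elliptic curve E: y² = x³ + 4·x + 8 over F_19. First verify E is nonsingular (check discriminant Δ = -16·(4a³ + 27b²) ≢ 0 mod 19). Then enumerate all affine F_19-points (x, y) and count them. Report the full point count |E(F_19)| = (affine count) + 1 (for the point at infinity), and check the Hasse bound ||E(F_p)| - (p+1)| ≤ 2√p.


Affine points = {(2, 9), (2, 10), (3, 3), (3, 16), (5, 1), (5, 18), (6, 1), (6, 18), (8, 1), (8, 18), (12, 6), (12, 13), (15, 2), (15, 17), (16, 8), (16, 11), (17, 7), (17, 12)}; affine count = 18; |E(F_19)| = 19.

Discriminant check: Δ ∝ 4a³ + 27b² = 4·4³ + 27·8² = 4·64 + 27·64 ≡ 8 (mod 19). Nonzero ⇒ E is nonsingular.
For each x ∈ F_19, compute rhs = x³ + 4·x + 8 mod 19, then count y ∈ F_19 with y² ≡ rhs.
  x = 0: rhs = 8, matching y values: none (0 points).
  x = 1: rhs = 13, matching y values: none (0 points).
  x = 2: rhs = 5, matching y values: 9, 10 (2 points).
  x = 3: rhs = 9, matching y values: 3, 16 (2 points).
  x = 4: rhs = 12, matching y values: none (0 points).
  x = 5: rhs = 1, matching y values: 1, 18 (2 points).
  x = 6: rhs = 1, matching y values: 1, 18 (2 points).
  x = 7: rhs = 18, matching y values: none (0 points).
  x = 8: rhs = 1, matching y values: 1, 18 (2 points).
  x = 9: rhs = 13, matching y values: none (0 points).
  x = 10: rhs = 3, matching y values: none (0 points).
  x = 11: rhs = 15, matching y values: none (0 points).
  x = 12: rhs = 17, matching y values: 6, 13 (2 points).
  x = 13: rhs = 15, matching y values: none (0 points).
  x = 14: rhs = 15, matching y values: none (0 points).
  x = 15: rhs = 4, matching y values: 2, 17 (2 points).
  x = 16: rhs = 7, matching y values: 8, 11 (2 points).
  x = 17: rhs = 11, matching y values: 7, 12 (2 points).
  x = 18: rhs = 3, matching y values: none (0 points).
Total affine count: 18.
Full point count |E(F_19)| = 18 + 1 = 19.
Hasse bound: |19 − (19+1)| = |-1| = 1 ≤ 2√19 ≈ 8.7178 ✓.


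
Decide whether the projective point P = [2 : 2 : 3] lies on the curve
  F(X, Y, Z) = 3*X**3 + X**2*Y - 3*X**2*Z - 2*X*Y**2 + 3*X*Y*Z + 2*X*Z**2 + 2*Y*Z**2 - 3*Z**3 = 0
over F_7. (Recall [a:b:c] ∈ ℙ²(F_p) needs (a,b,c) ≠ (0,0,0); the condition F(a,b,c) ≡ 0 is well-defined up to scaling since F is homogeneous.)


F(2,2,3) ≡ 0 (mod 7); P is on the curve.

Evaluate F(2, 2, 3) term-by-term (mod 7).
  3*X**3 ↦ 3·8·1·1 = 24
  X**2*Y ↦ 1·4·2·1 = 8
  -3*X**2*Z ↦ -3·4·1·3 = -36
  -2*X*Y**2 ↦ -2·2·4·1 = -16
  3*X*Y*Z ↦ 3·2·2·3 = 36
  2*X*Z**2 ↦ 2·2·1·9 = 36
  2*Y*Z**2 ↦ 2·1·2·9 = 36
  -3*Z**3 ↦ -3·1·1·27 = -81
Sum: F(2, 2, 3) = (24) + (8) + (-36) + (-16) + (36) + (36) + (36) + (-81) = 7.
Reducing mod 7: 7 ≡ 0 (mod 7).
Since F(a, b, c) ≡ 0 (mod 7), P lies on the curve.


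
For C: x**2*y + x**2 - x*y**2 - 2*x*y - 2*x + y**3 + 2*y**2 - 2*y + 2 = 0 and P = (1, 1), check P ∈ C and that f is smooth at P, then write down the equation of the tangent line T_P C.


Tangent line at P: -x + 2*y - 1 = 0.

Step 1: f(1, 1) = 0, so P lies on C.
Step 2: partial derivatives
  f_x(x, y) = 2*x*y + 2*x - y**2 - 2*y - 2, f_y(x, y) = x**2 - 2*x*y - 2*x + 3*y**2 + 4*y - 2.
  f_x(P) = -1, f_y(P) = 2 (gradient nonzero, so P is smooth).
Step 3: tangent line at P: -1·(x − 1) + 2·(y − 1) = 0.
Expanding: -x + 2*y - 1 = 0.


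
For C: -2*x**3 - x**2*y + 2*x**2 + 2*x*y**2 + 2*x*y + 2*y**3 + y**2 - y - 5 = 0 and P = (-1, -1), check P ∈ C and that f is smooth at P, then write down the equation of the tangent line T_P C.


Tangent line at P: -12*x + 4*y - 8 = 0.

Step 1: f(-1, -1) = 0, so P lies on C.
Step 2: partial derivatives
  f_x(x, y) = -6*x**2 - 2*x*y + 4*x + 2*y**2 + 2*y, f_y(x, y) = -x**2 + 4*x*y + 2*x + 6*y**2 + 2*y - 1.
  f_x(P) = -12, f_y(P) = 4 (gradient nonzero, so P is smooth).
Step 3: tangent line at P: -12·(x − -1) + 4·(y − -1) = 0.
Expanding: -12*x + 4*y - 8 = 0.


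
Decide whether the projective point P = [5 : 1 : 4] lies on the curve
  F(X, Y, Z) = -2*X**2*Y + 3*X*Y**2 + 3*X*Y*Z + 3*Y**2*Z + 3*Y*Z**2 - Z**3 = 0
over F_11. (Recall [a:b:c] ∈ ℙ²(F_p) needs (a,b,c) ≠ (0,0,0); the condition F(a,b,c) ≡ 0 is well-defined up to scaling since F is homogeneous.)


F(5,1,4) ≡ 10 (mod 11); P is NOT on the curve.

Evaluate F(5, 1, 4) term-by-term (mod 11).
  -2*X**2*Y ↦ -2·25·1·1 = -50
  3*X*Y**2 ↦ 3·5·1·1 = 15
  3*X*Y*Z ↦ 3·5·1·4 = 60
  3*Y**2*Z ↦ 3·1·1·4 = 12
  3*Y*Z**2 ↦ 3·1·1·16 = 48
  -Z**3 ↦ -1·1·1·64 = -64
Sum: F(5, 1, 4) = (-50) + (15) + (60) + (12) + (48) + (-64) = 21.
Reducing mod 11: 21 ≡ 10 (mod 11).
Since F(a, b, c) ≡ 10 ≠ 0 (mod 11), P does NOT lie on the curve.


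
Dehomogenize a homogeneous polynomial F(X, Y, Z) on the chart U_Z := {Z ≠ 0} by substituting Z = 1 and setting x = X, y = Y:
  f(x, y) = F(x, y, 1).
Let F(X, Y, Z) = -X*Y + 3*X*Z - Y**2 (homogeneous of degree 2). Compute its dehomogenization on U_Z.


f(x, y) = -x*y + 3*x - y**2

On U_Z we set Z = 1. Each monomial c·X^i·Y^j·Z^k in F becomes c·x^i·y^j·1^k = c·x^i·y^j.
Substituting Z = 1: F(X, Y, 1) = -x*y + 3*x - y**2.
Note: deg(f) ≤ deg(F) = 2; strict inequality happens when F is divisible by Z (lost terms).


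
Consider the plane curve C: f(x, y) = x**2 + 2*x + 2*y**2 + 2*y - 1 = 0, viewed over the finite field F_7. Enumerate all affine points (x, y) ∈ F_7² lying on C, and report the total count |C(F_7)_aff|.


Affine F_7-points: {(1, 2), (1, 4), (2, 0), (2, 6), (3, 0), (3, 6), (4, 2), (4, 4)}; count = 8.

For each of the 49 pairs (x, y) ∈ F_7², evaluate f(x, y) mod 7. Record the zeros.
  x = 0: [0↦6, 1↦3, 2↦4, 3↦2, 4↦4, 5↦3, 6↦6]  zeros at y ∈ ∅
  x = 1: [0↦2, 1↦6, 2↦0, 3↦5, 4↦0, 5↦6, 6↦2]  zeros at y ∈ {2, 4}
  x = 2: [0↦0, 1↦4, 2↦5, 3↦3, 4↦5, 5↦4, 6↦0]  zeros at y ∈ {0, 6}
  x = 3: [0↦0, 1↦4, 2↦5, 3↦3, 4↦5, 5↦4, 6↦0]  zeros at y ∈ {0, 6}
  x = 4: [0↦2, 1↦6, 2↦0, 3↦5, 4↦0, 5↦6, 6↦2]  zeros at y ∈ {2, 4}
  x = 5: [0↦6, 1↦3, 2↦4, 3↦2, 4↦4, 5↦3, 6↦6]  zeros at y ∈ ∅
  x = 6: [0↦5, 1↦2, 2↦3, 3↦1, 4↦3, 5↦2, 6↦5]  zeros at y ∈ ∅
Collecting zeros: affine points = {(1, 2), (1, 4), (2, 0), (2, 6), (3, 0), (3, 6), (4, 2), (4, 4)}.
Total count |C(F_7)_aff| = 8.


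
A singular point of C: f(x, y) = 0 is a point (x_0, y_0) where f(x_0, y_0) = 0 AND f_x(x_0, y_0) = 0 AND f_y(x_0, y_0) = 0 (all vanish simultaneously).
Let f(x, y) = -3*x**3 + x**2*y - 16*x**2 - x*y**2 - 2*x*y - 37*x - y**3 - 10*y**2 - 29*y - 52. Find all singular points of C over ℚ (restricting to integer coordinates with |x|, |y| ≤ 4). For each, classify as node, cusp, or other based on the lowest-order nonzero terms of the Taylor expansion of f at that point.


Singular points: {(-2, -3)}; classification: node.

Compute partial derivatives:
  f_x = -9*x**2 + 2*x*y - 32*x - y**2 - 2*y - 37.
  f_y = x**2 - 2*x*y - 2*x - 3*y**2 - 20*y - 29.
Scan x_0 ∈ {−4, ..., 4}. For each x_0, f_y(x_0, y) is a polynomial in y; find its integer roots y ∈ {−4, ..., 4}, then test f_x and f at those candidates.
  x = -4: f_y(-4, y) = -3*y**2 - 12*y - 5; no integer root y with |y| ≤ 4.
  x = -3: f_y(-3, y) = -3*y**2 - 14*y - 14; no integer root y with |y| ≤ 4.
  x = -2: f_y(-2, y) = -3*y**2 - 16*y - 21; vanishes at y ∈ {-3}. (-2, -3): f_x = 0, f = 0 — SINGULAR.
  x = -1: f_y(-1, y) = -3*y**2 - 18*y - 26; no integer root y with |y| ≤ 4.
  x = 0: f_y(0, y) = -3*y**2 - 20*y - 29; no integer root y with |y| ≤ 4.
  x = 1: f_y(1, y) = -3*y**2 - 22*y - 30; no integer root y with |y| ≤ 4.
  x = 2: f_y(2, y) = -3*y**2 - 24*y - 29; no integer root y with |y| ≤ 4.
  x = 3: f_y(3, y) = -3*y**2 - 26*y - 26; no integer root y with |y| ≤ 4.
  x = 4: f_y(4, y) = -3*y**2 - 28*y - 21; no integer root y with |y| ≤ 4.
Only singular point on the grid: (-2, -3).
Classify: substitute x = -2 + u, y = -3 + v and expand: f = -3*u**3 + u**2*v - u**2 - u*v**2 - v**3 + v**2.
No constant or linear terms (consistent with a singular point). Quadratic part: -u**2 + v**2. Cubic part: -3*u**3 + u**2*v - u*v**2 - v**3.
The quadratic part v**2 - u**2 = (v − u)(v + u) splits into two distinct linear factors, so there are two distinct tangent lines y − -3 = ±(x − -2) — this is a node (ordinary double point).
Classification: node.


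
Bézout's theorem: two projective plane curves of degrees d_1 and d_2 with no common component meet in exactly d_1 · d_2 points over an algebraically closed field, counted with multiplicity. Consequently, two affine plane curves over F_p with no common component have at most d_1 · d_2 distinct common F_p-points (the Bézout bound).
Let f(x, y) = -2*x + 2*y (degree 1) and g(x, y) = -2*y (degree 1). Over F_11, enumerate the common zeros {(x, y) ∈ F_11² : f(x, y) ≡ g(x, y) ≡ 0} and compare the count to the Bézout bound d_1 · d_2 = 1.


Common zeros: {(0, 0)}; count = 1; Bézout bound = 1.

deg(f) = 1, deg(g) = 1, so Bézout bound = 1.
Scan x ∈ F_11. For each x, list the y ∈ F_11 with f(x, y) ≡ 0 and those with g(x, y) ≡ 0 (mod 11); the common zeros in that column are the intersection.
  x = 0: f ≡ 0 at y ∈ {0}; g ≡ 0 at y ∈ {0}; common: {0}.
  x = 1: f ≡ 0 at y ∈ {1}; g ≡ 0 at y ∈ {0}; common: ∅.
  x = 2: f ≡ 0 at y ∈ {2}; g ≡ 0 at y ∈ {0}; common: ∅.
  x = 3: f ≡ 0 at y ∈ {3}; g ≡ 0 at y ∈ {0}; common: ∅.
  x = 4: f ≡ 0 at y ∈ {4}; g ≡ 0 at y ∈ {0}; common: ∅.
  x = 5: f ≡ 0 at y ∈ {5}; g ≡ 0 at y ∈ {0}; common: ∅.
  x = 6: f ≡ 0 at y ∈ {6}; g ≡ 0 at y ∈ {0}; common: ∅.
  x = 7: f ≡ 0 at y ∈ {7}; g ≡ 0 at y ∈ {0}; common: ∅.
  x = 8: f ≡ 0 at y ∈ {8}; g ≡ 0 at y ∈ {0}; common: ∅.
  x = 9: f ≡ 0 at y ∈ {9}; g ≡ 0 at y ∈ {0}; common: ∅.
  x = 10: f ≡ 0 at y ∈ {10}; g ≡ 0 at y ∈ {0}; common: ∅.
Collecting: common zeros = {(0, 0)}, so the count is 1.
Comparison with the Bézout bound: 1 ≤ 1 = deg(f)·deg(g), as expected for curves with no common component (the bound is attained).
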